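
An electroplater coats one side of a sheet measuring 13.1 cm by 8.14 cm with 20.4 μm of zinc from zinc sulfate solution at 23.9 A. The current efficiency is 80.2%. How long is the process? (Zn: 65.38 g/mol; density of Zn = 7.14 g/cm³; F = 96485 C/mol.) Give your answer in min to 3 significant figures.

3.99 min

Plated area = 13.1 × 8.14 = 106.6 cm²
Volume = 106.6 × 20.4×10⁻⁴ cm = 0.2175 cm³
m(Zn) = 0.2175 × 7.14 = 1.553 g
n(Zn) = 1.553 / 65.38 = 0.02375 mol; n(e⁻) = 2 × 0.02375 = 0.04750 mol
Q = 0.04750 × 96485 / 0.802 = 5715 C
t = 5715 / 23.9 = 239.1 s = 3.99 min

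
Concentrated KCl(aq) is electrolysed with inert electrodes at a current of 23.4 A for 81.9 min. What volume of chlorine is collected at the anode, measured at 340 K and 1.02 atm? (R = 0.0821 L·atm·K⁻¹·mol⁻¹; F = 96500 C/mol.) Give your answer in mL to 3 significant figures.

Charge passed = 23.4 × 4914 = 1.150×10^5 C
n(e⁻) = Q/F = 1.150×10^5/96500 = 1.192 mol
2Cl⁻ → Cl₂ + 2e⁻, so n(Cl₂) = 1.192 / 2 = 0.5960 mol
V = nRT/P = 0.5960 × 0.0821 × 340 / 1.02 = 16.31 L
= 16300 mL

16300 mL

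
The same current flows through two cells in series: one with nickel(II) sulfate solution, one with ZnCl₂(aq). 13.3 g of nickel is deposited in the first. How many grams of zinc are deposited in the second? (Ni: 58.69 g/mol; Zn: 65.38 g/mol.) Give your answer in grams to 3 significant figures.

14.8 g

n(Ni) = 13.3 / 58.69 = 0.2266 mol
Ni²⁺ + 2e⁻ → Ni, so n(e⁻) = 2 × 0.2266 = 0.4532 mol
Since the cells are in series, n(e⁻) in the Zn cell is also 0.4532 mol.
Zn²⁺ + 2e⁻ → Zn, so n(Zn) = 0.4532 / 2 = 0.2266 mol
m(Zn) = 0.2266 × 65.38 = 14.8 g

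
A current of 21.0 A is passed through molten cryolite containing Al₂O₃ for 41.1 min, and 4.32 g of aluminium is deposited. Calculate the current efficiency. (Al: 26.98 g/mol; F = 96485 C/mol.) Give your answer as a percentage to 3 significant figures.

Q = 21.0 × 2466 = 51790 C
n(e⁻) = 51790 / 96485 = 0.5368 mol
Al³⁺ + 3e⁻ → Al, so theoretical n(Al) = 0.1789 mol → 4.827 g
Efficiency = 4.32 / 4.827 = 0.8950 = 89.5%

89.5%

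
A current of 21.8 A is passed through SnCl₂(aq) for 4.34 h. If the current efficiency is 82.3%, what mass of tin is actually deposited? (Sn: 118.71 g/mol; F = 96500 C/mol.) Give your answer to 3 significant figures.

Q = 21.8 × 15624 = 3.406×10^5 C
n(e⁻) = 3.406×10^5 / 96500 = 3.530 mol
Sn²⁺ + 2e⁻ → Sn, so theoretical m(Sn) = 1.765 × 118.71 = 209.5 g
Actual mass = 82.3% × 209.5 = 172 g

172 g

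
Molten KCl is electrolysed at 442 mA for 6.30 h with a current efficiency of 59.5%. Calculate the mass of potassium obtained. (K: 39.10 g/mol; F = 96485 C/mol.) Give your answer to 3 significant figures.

Q = 0.442 × 22680 = 10020 C
n(e⁻) = 10020 / 96485 = 0.1039 mol
K⁺ + e⁻ → K, so theoretical m(K) = 0.1039 × 39.10 = 4.062 g
Actual mass = 59.5% × 4.062 = 2.42 g

2.42 g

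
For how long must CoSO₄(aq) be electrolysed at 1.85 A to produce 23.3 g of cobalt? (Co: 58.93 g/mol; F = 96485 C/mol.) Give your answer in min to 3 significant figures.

n(Co) = 23.3 / 58.93 = 0.3954 mol
Co²⁺ + 2e⁻ → Co, so n(e⁻) = 2 × 0.3954 = 0.7908 mol
Q = 0.7908 × 96485 = 76300 C
t = Q / I = 76300 / 1.85 = 41240 s = 687 min

687 min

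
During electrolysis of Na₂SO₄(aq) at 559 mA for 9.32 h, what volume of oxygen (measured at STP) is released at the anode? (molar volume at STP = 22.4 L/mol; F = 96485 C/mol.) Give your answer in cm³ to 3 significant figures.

Q = It = 0.559 × 33552 = 18760 C
Moles of electrons = 18760 / 96485 = 0.1944 mol
2H₂O → O₂ + 4H⁺ + 4e⁻, so n(O₂) = 0.1944 / 4 = 0.04860 mol
V = 0.04860 × 22.4 = 1.089 L
= 1090 cm³

1090 cm³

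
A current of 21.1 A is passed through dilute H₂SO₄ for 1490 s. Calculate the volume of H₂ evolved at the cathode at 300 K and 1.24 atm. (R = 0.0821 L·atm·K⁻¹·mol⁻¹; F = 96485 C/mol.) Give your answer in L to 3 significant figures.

Q = It = 21.1 × 1490 = 31440 C
n(e⁻) = 31440 / 96485 = 0.3259 mol
2H⁺ + 2e⁻ → H₂, so n(H₂) = 0.3259 / 2 = 0.1630 mol
V = nRT/P = 0.1630 × 0.0821 × 300 / 1.24 = 3.238 L

3.24 L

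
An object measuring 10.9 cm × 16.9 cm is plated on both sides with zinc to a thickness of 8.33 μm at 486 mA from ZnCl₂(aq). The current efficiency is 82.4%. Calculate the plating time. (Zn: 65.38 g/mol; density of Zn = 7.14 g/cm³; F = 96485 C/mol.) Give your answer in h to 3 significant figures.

Plated area = 2 × 10.9 × 16.9 = 368.4 cm²
Volume = 368.4 × 8.33×10⁻⁴ cm = 0.3069 cm³
m(Zn) = 0.3069 × 7.14 = 2.191 g
n(Zn) = 2.191 / 65.38 = 0.03351 mol; n(e⁻) = 2 × 0.03351 = 0.06702 mol
Q = 0.06702 × 96485 / 0.824 = 7848 C
t = 7848 / 0.486 = 16150 s = 4.49 h

4.49 h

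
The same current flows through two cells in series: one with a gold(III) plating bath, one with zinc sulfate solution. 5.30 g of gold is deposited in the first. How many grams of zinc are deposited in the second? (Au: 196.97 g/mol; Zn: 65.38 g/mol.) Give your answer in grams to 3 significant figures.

2.64 g

n(Au) = 5.30 / 196.97 = 0.02691 mol
Au³⁺ + 3e⁻ → Au, so n(e⁻) = 3 × 0.02691 = 0.08073 mol
The cells are in series, so the same charge (and hence the same n(e⁻) = 0.08073 mol) passes through both.
Zn²⁺ + 2e⁻ → Zn, so n(Zn) = 0.08073 / 2 = 0.04037 mol
m(Zn) = 0.04037 × 65.38 = 2.64 g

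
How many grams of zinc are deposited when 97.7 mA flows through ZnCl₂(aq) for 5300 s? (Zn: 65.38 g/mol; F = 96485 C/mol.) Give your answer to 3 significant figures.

Charge passed = 0.0977 × 5300 = 517.8 C
Moles of electrons = 517.8 / 96485 = 0.005367 mol
Zn²⁺ + 2e⁻ → Zn, so n(Zn) = 0.005367 / 2 = 0.002684 mol
m = 0.002684 × 65.38 = 0.175 g

0.175 g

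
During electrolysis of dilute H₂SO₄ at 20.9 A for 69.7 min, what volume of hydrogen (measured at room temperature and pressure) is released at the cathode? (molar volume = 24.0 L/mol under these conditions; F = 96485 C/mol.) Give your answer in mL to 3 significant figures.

10900 mL

Q = 20.9 A × 4182 s = 87400 C
Moles of electrons = 87400 / 96485 = 0.9058 mol
2H⁺ + 2e⁻ → H₂, so n(H₂) = 0.9058 / 2 = 0.4529 mol
V = 0.4529 × 24.0 = 10.87 L
= 10900 mL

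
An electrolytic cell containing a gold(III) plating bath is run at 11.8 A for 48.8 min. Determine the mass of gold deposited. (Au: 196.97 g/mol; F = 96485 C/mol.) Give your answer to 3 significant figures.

Q = 11.8 A × 2928 s = 34550 C
Moles of electrons = 34550 / 96485 = 0.3581 mol
Au³⁺ + 3e⁻ → Au, so n(Au) = 0.3581 / 3 = 0.1194 mol
m = 0.1194 × 196.97 = 23.5 g

23.5 g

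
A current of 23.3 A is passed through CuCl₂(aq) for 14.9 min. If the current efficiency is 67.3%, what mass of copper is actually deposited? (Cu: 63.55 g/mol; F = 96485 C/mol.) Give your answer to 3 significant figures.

Q = 23.3 × 894 = 20830 C
n(e⁻) = 20830 / 96485 = 0.2159 mol
Cu²⁺ + 2e⁻ → Cu, so theoretical m(Cu) = 0.1080 × 63.55 = 6.863 g
Actual mass = 67.3% × 6.863 = 4.62 g

4.62 g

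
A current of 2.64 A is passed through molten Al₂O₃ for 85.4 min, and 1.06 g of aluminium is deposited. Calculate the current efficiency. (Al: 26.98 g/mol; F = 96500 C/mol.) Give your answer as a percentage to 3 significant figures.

84.1%

Q = 2.64 × 5124 = 13530 C
n(e⁻) = 13530 / 96500 = 0.1402 mol
Al³⁺ + 3e⁻ → Al, so theoretical n(Al) = 0.04673 mol → 1.261 g
Efficiency = 1.06 / 1.261 = 0.8406 = 84.1%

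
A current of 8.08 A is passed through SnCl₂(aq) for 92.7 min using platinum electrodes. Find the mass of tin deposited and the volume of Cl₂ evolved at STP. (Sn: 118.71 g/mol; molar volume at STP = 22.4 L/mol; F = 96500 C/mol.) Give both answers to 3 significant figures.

27.6 g Sn; 5.22 L Cl₂

Q = 8.08 × 5562 = 44940 C; n(e⁻) = 44940 / 96500 = 0.4657 mol
Cathode: Sn²⁺ + 2e⁻ → Sn → n(Sn) = 0.4657/2 = 0.2329 mol → 27.6 g
Anode: 2Cl⁻ → Cl₂ + 2e⁻ → n(Cl₂) = 0.4657/2 = 0.2329 mol → 5.22 L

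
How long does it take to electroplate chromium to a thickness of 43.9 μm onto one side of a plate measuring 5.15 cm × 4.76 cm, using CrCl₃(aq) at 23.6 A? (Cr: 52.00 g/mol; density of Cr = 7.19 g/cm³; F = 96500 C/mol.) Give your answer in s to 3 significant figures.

Plated area = 5.15 × 4.76 = 24.51 cm²
Volume = 24.51 × 43.9×10⁻⁴ cm = 0.1076 cm³
m(Cr) = 0.1076 × 7.19 = 0.7736 g
n(Cr) = 0.7736 / 52.00 = 0.01488 mol; n(e⁻) = 3 × 0.01488 = 0.04464 mol
Q = 0.04464 × 96500 = 4308 C
t = 4308 / 23.6 = 182.5 s

183 s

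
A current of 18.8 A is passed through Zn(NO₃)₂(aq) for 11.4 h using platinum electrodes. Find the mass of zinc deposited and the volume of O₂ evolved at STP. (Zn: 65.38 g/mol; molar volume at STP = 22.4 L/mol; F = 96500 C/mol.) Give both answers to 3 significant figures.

Q = 18.8 × 41040 = 7.716×10^5 C; n(e⁻) = 7.716×10^5 / 96500 = 7.996 mol
Cathode: Zn²⁺ + 2e⁻ → Zn → n(Zn) = 7.996/2 = 3.998 mol → 261 g
Anode: 2H₂O → O₂ + 4H⁺ + 4e⁻ → n(O₂) = 7.996/4 = 1.999 mol → 44.8 L

261 g Zn; 44.8 L O₂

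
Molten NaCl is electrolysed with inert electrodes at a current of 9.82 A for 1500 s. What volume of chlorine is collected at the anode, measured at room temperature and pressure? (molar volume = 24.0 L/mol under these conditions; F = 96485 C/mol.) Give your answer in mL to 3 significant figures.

Charge passed = 9.82 × 1500 = 14730 C
Moles of electrons = 14730 / 96485 = 0.1527 mol
2Cl⁻ → Cl₂ + 2e⁻, so n(Cl₂) = 0.1527 / 2 = 0.07635 mol
V = 0.07635 × 24.0 = 1.832 L
= 1830 mL

1830 mL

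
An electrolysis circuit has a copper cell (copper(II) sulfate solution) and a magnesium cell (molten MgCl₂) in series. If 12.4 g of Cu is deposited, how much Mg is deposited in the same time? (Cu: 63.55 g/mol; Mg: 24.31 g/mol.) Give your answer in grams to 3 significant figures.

4.74 g

n(Cu) = 12.4 / 63.55 = 0.1951 mol
Cu²⁺ + 2e⁻ → Cu, so n(e⁻) = 2 × 0.1951 = 0.3902 mol
Same current for the same time ⇒ same n(e⁻) = 0.3902 mol in both cells.
Mg²⁺ + 2e⁻ → Mg, so n(Mg) = 0.3902 / 2 = 0.1951 mol
m(Mg) = 0.1951 × 24.31 = 4.74 g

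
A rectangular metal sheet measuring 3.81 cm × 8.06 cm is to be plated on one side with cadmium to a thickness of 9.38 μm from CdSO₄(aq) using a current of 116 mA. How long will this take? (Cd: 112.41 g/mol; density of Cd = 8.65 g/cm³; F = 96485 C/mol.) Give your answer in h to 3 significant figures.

1.02 h

Plated area = 3.81 × 8.06 = 30.71 cm²
Volume = 30.71 × 9.38×10⁻⁴ cm = 0.02881 cm³
m(Cd) = 0.02881 × 8.65 = 0.2492 g
n(Cd) = 0.2492 / 112.41 = 0.002217 mol; n(e⁻) = 2 × 0.002217 = 0.004434 mol
Q = 0.004434 × 96485 = 427.8 C
t = 427.8 / 0.116 = 3688 s = 1.02 h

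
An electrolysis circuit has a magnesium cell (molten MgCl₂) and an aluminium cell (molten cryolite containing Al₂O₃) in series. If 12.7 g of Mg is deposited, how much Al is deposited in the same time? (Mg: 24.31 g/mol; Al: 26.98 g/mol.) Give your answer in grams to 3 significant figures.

9.40 g

n(Mg) = 12.7 / 24.31 = 0.5224 mol
Mg²⁺ + 2e⁻ → Mg, so n(e⁻) = 2 × 0.5224 = 1.045 mol
In series, the same 1.045 mol of electrons flows through the second cell.
Al³⁺ + 3e⁻ → Al, so n(Al) = 1.045 / 3 = 0.3483 mol
m(Al) = 0.3483 × 26.98 = 9.40 g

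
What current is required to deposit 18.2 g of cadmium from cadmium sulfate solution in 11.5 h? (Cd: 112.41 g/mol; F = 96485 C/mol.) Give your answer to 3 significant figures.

n(Cd) = 18.2 / 112.41 = 0.1619 mol
Cd²⁺ + 2e⁻ → Cd, so n(e⁻) = 2 × 0.1619 = 0.3238 mol
Q = 0.3238 × 96485 = 31240 C
I = Q / t = 31240 / 41400 s = 0.755 A

0.755 A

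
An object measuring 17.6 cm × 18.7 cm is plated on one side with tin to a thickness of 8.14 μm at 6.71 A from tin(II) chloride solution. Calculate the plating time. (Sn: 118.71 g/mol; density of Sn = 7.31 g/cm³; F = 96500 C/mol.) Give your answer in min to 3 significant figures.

7.91 min

Plated area = 17.6 × 18.7 = 329.1 cm²
Volume = 329.1 × 8.14×10⁻⁴ cm = 0.2679 cm³
m(Sn) = 0.2679 × 7.31 = 1.958 g
n(Sn) = 1.958 / 118.71 = 0.01649 mol; n(e⁻) = 2 × 0.01649 = 0.03298 mol
Q = 0.03298 × 96500 = 3183 C
t = 3183 / 6.71 = 474.4 s = 7.91 min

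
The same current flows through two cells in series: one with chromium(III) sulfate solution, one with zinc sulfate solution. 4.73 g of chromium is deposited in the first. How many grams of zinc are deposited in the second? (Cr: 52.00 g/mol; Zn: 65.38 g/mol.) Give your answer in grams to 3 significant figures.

n(Cr) = 4.73 / 52.00 = 0.09096 mol
Cr³⁺ + 3e⁻ → Cr, so n(e⁻) = 3 × 0.09096 = 0.2729 mol
The cells are in series, so the same charge (and hence the same n(e⁻) = 0.2729 mol) passes through both.
Zn²⁺ + 2e⁻ → Zn, so n(Zn) = 0.2729 / 2 = 0.1365 mol
m(Zn) = 0.1365 × 65.38 = 8.92 g

8.92 g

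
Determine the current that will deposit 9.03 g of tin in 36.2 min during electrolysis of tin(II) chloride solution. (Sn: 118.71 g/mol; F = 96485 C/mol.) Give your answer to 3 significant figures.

n(Sn) = 9.03 / 118.71 = 0.07607 mol
Sn²⁺ + 2e⁻ → Sn, so n(e⁻) = 2 × 0.07607 = 0.1521 mol
Q = 0.1521 × 96485 = 14680 C
I = Q / t = 14680 / 2172 s = 6.76 A

6.76 A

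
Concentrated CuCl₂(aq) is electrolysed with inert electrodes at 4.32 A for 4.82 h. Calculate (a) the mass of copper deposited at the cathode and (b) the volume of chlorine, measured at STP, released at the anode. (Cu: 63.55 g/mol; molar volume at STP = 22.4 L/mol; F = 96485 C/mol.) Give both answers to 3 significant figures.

24.7 g Cu; 8.70 L Cl₂

Q = 4.32 × 17352 = 74960 C; n(e⁻) = 74960 / 96485 = 0.7769 mol
Cathode: Cu²⁺ + 2e⁻ → Cu → n(Cu) = 0.7769/2 = 0.3885 mol → 24.7 g
Anode: 2Cl⁻ → Cl₂ + 2e⁻ → n(Cl₂) = 0.7769/2 = 0.3885 mol → 8.70 L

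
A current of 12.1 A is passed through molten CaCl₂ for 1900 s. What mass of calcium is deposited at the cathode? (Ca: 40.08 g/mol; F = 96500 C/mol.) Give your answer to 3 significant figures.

Q = It = 12.1 × 1900 = 22990 C
n(e⁻) = 22990 / 96500 = 0.2382 mol
Ca²⁺ + 2e⁻ → Ca, so n(Ca) = 0.2382 / 2 = 0.1191 mol
m = 0.1191 × 40.08 = 4.77 g

4.77 g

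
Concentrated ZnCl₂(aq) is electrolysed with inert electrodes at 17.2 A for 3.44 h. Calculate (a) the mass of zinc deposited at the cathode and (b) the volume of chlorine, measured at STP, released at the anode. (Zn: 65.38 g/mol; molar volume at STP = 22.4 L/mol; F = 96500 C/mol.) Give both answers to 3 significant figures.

72.2 g Zn; 24.7 L Cl₂

Q = 17.2 × 12384 = 2.130×10^5 C; n(e⁻) = 2.130×10^5 / 96500 = 2.207 mol
Cathode: Zn²⁺ + 2e⁻ → Zn → n(Zn) = 2.207/2 = 1.104 mol → 72.2 g
Anode: 2Cl⁻ → Cl₂ + 2e⁻ → n(Cl₂) = 2.207/2 = 1.104 mol → 24.7 L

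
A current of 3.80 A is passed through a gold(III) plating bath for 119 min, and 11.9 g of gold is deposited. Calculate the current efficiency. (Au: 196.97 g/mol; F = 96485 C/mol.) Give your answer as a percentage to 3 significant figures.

Q = 3.80 × 7140 = 27130 C
n(e⁻) = 27130 / 96485 = 0.2812 mol
Au³⁺ + 3e⁻ → Au, so theoretical n(Au) = 0.09373 mol → 18.46 g
Efficiency = 11.9 / 18.46 = 0.6446 = 64.5%

64.5%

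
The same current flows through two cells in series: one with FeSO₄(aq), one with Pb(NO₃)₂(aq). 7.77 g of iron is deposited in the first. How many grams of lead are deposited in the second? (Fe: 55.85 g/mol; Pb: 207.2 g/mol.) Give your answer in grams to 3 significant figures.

n(Fe) = 7.77 / 55.85 = 0.1391 mol
Fe²⁺ + 2e⁻ → Fe, so n(e⁻) = 2 × 0.1391 = 0.2782 mol
In series, the same 0.2782 mol of electrons flows through the second cell.
Pb²⁺ + 2e⁻ → Pb, so n(Pb) = 0.2782 / 2 = 0.1391 mol
m(Pb) = 0.1391 × 207.2 = 28.8 g

28.8 g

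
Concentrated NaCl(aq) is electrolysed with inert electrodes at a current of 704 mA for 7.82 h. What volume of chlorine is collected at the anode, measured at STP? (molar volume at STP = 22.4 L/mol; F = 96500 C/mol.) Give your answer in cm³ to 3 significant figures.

Q = It = 0.704 × 28152 = 19820 C
n(e⁻) = 19820 / 96500 = 0.2054 mol
2Cl⁻ → Cl₂ + 2e⁻, so n(Cl₂) = 0.2054 / 2 = 0.1027 mol
V = 0.1027 × 22.4 = 2.300 L
= 2300 cm³

2300 cm³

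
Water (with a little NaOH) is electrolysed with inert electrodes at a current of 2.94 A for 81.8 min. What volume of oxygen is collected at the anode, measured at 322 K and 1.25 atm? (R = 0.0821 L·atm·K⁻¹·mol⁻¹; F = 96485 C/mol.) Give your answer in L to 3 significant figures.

Q = 2.94 A × 4908 s = 14430 C
Moles of electrons = 14430 / 96485 = 0.1496 mol
2H₂O → O₂ + 4H⁺ + 4e⁻, so n(O₂) = 0.1496 / 4 = 0.03740 mol
V = nRT/P = 0.03740 × 0.0821 × 322 / 1.25 = 0.7910 L

0.791 L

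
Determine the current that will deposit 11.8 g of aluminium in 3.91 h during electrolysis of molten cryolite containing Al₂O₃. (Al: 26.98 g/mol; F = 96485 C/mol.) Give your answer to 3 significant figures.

n(Al) = 11.8 / 26.98 = 0.4374 mol
Al³⁺ + 3e⁻ → Al, so n(e⁻) = 3 × 0.4374 = 1.312 mol
Q = 1.312 × 96485 = 1.266×10^5 C
I = Q / t = 1.266×10^5 / 14076 s = 8.99 A

8.99 A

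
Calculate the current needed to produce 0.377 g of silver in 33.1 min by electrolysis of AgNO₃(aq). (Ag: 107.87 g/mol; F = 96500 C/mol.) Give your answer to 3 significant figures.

n(Ag) = 0.377 / 107.87 = 0.003495 mol
Ag⁺ + e⁻ → Ag, so n(e⁻) = 0.003495 mol
Q = 0.003495 × 96500 = 337.3 C
I = Q / t = 337.3 / 1986 s = 0.170 A

0.170 A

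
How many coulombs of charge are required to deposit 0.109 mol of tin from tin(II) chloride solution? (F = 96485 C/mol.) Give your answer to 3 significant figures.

21000 C

Sn²⁺ + 2e⁻ → Sn, so n(e⁻) = 2 × 0.109 = 0.2180 mol
Q = 0.2180 × 96485 = 21030 C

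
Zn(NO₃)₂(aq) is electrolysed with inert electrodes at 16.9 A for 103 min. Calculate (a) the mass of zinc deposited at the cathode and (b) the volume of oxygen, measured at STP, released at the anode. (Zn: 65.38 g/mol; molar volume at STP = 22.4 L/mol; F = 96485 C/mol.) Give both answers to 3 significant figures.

35.4 g Zn; 6.06 L O₂

Q = 16.9 × 6180 = 1.044×10^5 C; n(e⁻) = 1.044×10^5 / 96485 = 1.082 mol
Cathode: Zn²⁺ + 2e⁻ → Zn → n(Zn) = 1.082/2 = 0.5410 mol → 35.4 g
Anode: 2H₂O → O₂ + 4H⁺ + 4e⁻ → n(O₂) = 1.082/4 = 0.2705 mol → 6.06 L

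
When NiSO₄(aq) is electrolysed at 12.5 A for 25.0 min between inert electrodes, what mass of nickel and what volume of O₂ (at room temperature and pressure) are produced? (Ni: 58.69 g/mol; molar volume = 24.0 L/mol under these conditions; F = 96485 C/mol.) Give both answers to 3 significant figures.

5.70 g Ni; 1.17 L O₂

Q = 12.5 × 1500 = 18750 C; n(e⁻) = 18750 / 96485 = 0.1943 mol
Cathode: Ni²⁺ + 2e⁻ → Ni → n(Ni) = 0.1943/2 = 0.09715 mol → 5.70 g
Anode: 2H₂O → O₂ + 4H⁺ + 4e⁻ → n(O₂) = 0.1943/4 = 0.04858 mol → 1.17 L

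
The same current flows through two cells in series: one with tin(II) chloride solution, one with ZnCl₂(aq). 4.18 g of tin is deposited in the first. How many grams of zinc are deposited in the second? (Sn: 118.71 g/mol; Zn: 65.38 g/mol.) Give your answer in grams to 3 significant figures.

n(Sn) = 4.18 / 118.71 = 0.03521 mol
Sn²⁺ + 2e⁻ → Sn, so n(e⁻) = 2 × 0.03521 = 0.07042 mol
The cells are in series, so the same charge (and hence the same n(e⁻) = 0.07042 mol) passes through both.
Zn²⁺ + 2e⁻ → Zn, so n(Zn) = 0.07042 / 2 = 0.03521 mol
m(Zn) = 0.03521 × 65.38 = 2.30 g

2.30 g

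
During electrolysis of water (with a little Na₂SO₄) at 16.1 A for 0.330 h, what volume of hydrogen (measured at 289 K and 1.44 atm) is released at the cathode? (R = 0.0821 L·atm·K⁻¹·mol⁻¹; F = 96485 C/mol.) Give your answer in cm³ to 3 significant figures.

Q = It = 16.1 × 1188 = 19130 C
n(e⁻) = 19130 / 96485 = 0.1983 mol
2H⁺ + 2e⁻ → H₂, so n(H₂) = 0.1983 / 2 = 0.09915 mol
V = nRT/P = 0.09915 × 0.0821 × 289 / 1.44 = 1.634 L
= 1630 cm³

1630 cm³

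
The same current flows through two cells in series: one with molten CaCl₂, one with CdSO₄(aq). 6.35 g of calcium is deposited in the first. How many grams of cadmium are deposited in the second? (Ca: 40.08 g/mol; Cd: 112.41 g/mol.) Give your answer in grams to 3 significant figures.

17.8 g

n(Ca) = 6.35 / 40.08 = 0.1584 mol
Ca²⁺ + 2e⁻ → Ca, so n(e⁻) = 2 × 0.1584 = 0.3168 mol
Same current for the same time ⇒ same n(e⁻) = 0.3168 mol in both cells.
Cd²⁺ + 2e⁻ → Cd, so n(Cd) = 0.3168 / 2 = 0.1584 mol
m(Cd) = 0.1584 × 112.41 = 17.8 g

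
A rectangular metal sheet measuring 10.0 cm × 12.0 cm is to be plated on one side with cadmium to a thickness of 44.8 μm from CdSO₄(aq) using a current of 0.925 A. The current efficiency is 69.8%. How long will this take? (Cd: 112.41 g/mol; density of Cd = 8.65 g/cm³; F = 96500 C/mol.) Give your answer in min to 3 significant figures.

206 min

Plated area = 10.0 × 12.0 = 120.0 cm²
Volume = 120.0 × 44.8×10⁻⁴ cm = 0.5376 cm³
m(Cd) = 0.5376 × 8.65 = 4.650 g
n(Cd) = 4.650 / 112.41 = 0.04137 mol; n(e⁻) = 2 × 0.04137 = 0.08274 mol
Q = 0.08274 × 96500 / 0.698 = 11440 C
t = 11440 / 0.925 = 12370 s = 206 min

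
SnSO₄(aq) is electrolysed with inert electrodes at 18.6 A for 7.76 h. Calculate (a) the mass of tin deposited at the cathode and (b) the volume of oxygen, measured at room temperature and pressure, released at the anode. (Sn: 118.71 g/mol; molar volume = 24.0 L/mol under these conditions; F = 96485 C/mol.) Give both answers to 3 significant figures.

320 g Sn; 32.3 L O₂

Q = 18.6 × 27936 = 5.196×10^5 C; n(e⁻) = 5.196×10^5 / 96485 = 5.385 mol
Cathode: Sn²⁺ + 2e⁻ → Sn → n(Sn) = 5.385/2 = 2.693 mol → 320 g
Anode: 2H₂O → O₂ + 4H⁺ + 4e⁻ → n(O₂) = 5.385/4 = 1.346 mol → 32.3 L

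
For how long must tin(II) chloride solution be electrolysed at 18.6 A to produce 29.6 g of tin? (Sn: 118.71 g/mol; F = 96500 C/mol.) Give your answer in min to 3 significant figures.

n(Sn) = 29.6 / 118.71 = 0.2493 mol
Sn²⁺ + 2e⁻ → Sn, so n(e⁻) = 2 × 0.2493 = 0.4986 mol
Q = 0.4986 × 96500 = 48110 C
t = Q / I = 48110 / 18.6 = 2587 s = 43.1 min

43.1 min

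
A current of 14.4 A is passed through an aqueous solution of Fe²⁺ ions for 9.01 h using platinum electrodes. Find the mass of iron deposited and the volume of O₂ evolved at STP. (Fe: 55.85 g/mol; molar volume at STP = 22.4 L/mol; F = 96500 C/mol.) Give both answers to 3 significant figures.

135 g Fe; 27.1 L O₂

Q = 14.4 × 32436 = 4.671×10^5 C; n(e⁻) = 4.671×10^5 / 96500 = 4.840 mol
Cathode: Fe²⁺ + 2e⁻ → Fe → n(Fe) = 4.840/2 = 2.420 mol → 135 g
Anode: 2H₂O → O₂ + 4H⁺ + 4e⁻ → n(O₂) = 4.840/4 = 1.210 mol → 27.1 L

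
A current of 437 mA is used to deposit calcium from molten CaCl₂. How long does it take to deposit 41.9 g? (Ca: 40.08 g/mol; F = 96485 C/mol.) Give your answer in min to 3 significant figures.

n(Ca) = 41.9 / 40.08 = 1.045 mol
Ca²⁺ + 2e⁻ → Ca, so n(e⁻) = 2 × 1.045 = 2.090 mol
Q = 2.090 × 96485 = 2.017×10^5 C
t = Q / I = 2.017×10^5 / 0.437 = 4.616×10^5 s = 7690 min

7690 min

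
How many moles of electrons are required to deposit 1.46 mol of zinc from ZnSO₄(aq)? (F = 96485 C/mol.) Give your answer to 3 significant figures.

2.92 mol

Zn²⁺ + 2e⁻ → Zn, so n(e⁻) = 2 × 1.46 = 2.920 mol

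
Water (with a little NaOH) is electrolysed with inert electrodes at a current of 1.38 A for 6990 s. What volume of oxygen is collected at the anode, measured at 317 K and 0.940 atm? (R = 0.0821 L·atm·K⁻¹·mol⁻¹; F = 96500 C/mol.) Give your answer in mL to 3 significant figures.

692 mL

Charge passed = 1.38 × 6990 = 9646 C
n(e⁻) = 9646 / 96500 = 0.09996 mol
2H₂O → O₂ + 4H⁺ + 4e⁻, so n(O₂) = 0.09996 / 4 = 0.02499 mol
V = nRT/P = 0.02499 × 0.0821 × 317 / 0.940 = 0.6919 L
= 692 mL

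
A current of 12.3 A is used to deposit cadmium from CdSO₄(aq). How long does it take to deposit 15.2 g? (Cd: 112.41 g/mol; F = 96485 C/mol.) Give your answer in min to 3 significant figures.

35.4 min

n(Cd) = 15.2 / 112.41 = 0.1352 mol
Cd²⁺ + 2e⁻ → Cd, so n(e⁻) = 2 × 0.1352 = 0.2704 mol
Q = 0.2704 × 96485 = 26090 C
t = Q / I = 26090 / 12.3 = 2121 s = 35.4 min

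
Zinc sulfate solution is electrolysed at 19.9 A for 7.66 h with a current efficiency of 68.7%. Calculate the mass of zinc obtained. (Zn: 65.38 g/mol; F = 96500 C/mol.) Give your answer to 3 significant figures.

Q = 19.9 × 27576 = 5.488×10^5 C
n(e⁻) = 5.488×10^5 / 96500 = 5.687 mol
Zn²⁺ + 2e⁻ → Zn, so theoretical m(Zn) = 2.844 × 65.38 = 185.9 g
Actual mass = 68.7% × 185.9 = 128 g

128 g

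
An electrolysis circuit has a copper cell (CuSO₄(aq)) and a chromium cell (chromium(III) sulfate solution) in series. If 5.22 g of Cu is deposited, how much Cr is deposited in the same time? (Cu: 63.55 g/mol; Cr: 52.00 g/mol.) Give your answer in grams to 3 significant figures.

2.85 g

n(Cu) = 5.22 / 63.55 = 0.08214 mol
Cu²⁺ + 2e⁻ → Cu, so n(e⁻) = 2 × 0.08214 = 0.1643 mol
Since the cells are in series, n(e⁻) in the Cr cell is also 0.1643 mol.
Cr³⁺ + 3e⁻ → Cr, so n(Cr) = 0.1643 / 3 = 0.05477 mol
m(Cr) = 0.05477 × 52.00 = 2.85 g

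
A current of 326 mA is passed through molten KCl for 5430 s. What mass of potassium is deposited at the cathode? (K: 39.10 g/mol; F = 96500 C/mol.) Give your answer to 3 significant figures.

Charge passed = 0.326 × 5430 = 1770 C
Moles of electrons = 1770 / 96500 = 0.01834 mol
K⁺ + e⁻ → K, so n(K) = 0.01834 mol
m = 0.01834 × 39.10 = 0.717 g

0.717 g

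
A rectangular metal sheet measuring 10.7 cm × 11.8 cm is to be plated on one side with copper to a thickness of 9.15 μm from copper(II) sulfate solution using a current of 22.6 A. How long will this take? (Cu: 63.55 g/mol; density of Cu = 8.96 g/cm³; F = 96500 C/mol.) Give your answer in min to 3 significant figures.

Plated area = 10.7 × 11.8 = 126.3 cm²
Volume = 126.3 × 9.15×10⁻⁴ cm = 0.1156 cm³
m(Cu) = 0.1156 × 8.96 = 1.036 g
n(Cu) = 1.036 / 63.55 = 0.01630 mol; n(e⁻) = 2 × 0.01630 = 0.03260 mol
Q = 0.03260 × 96500 = 3146 C
t = 3146 / 22.6 = 139.2 s = 2.32 min

2.32 min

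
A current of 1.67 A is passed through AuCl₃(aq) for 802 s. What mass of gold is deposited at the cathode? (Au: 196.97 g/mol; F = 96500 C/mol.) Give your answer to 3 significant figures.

0.911 g

Charge passed = 1.67 × 802 = 1339 C
Moles of electrons = 1339 / 96500 = 0.01388 mol
Au³⁺ + 3e⁻ → Au, so n(Au) = 0.01388 / 3 = 0.004627 mol
m = 0.004627 × 196.97 = 0.911 g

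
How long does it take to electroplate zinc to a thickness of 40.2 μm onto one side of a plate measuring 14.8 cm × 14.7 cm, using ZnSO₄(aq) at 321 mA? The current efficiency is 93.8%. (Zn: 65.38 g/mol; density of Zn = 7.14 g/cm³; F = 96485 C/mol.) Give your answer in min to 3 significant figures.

Plated area = 14.8 × 14.7 = 217.6 cm²
Volume = 217.6 × 40.2×10⁻⁴ cm = 0.8748 cm³
m(Zn) = 0.8748 × 7.14 = 6.246 g
n(Zn) = 6.246 / 65.38 = 0.09553 mol; n(e⁻) = 2 × 0.09553 = 0.1911 mol
Q = 0.1911 × 96485 / 0.938 = 19660 C
t = 19660 / 0.321 = 61250 s = 1020 min

1020 min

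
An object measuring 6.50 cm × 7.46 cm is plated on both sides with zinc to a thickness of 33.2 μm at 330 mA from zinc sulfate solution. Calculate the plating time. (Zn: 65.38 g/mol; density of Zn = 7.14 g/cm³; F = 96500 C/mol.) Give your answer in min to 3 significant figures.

343 min

Plated area = 2 × 6.50 × 7.46 = 96.98 cm²
Volume = 96.98 × 33.2×10⁻⁴ cm = 0.3220 cm³
m(Zn) = 0.3220 × 7.14 = 2.299 g
n(Zn) = 2.299 / 65.38 = 0.03516 mol; n(e⁻) = 2 × 0.03516 = 0.07032 mol
Q = 0.07032 × 96500 = 6786 C
t = 6786 / 0.330 = 20560 s = 343 min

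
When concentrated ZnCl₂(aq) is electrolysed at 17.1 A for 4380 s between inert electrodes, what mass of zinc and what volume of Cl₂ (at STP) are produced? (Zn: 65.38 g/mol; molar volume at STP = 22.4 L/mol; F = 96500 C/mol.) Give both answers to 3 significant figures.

25.4 g Zn; 8.69 L Cl₂

Q = 17.1 × 4380 = 74900 C; n(e⁻) = 74900 / 96500 = 0.7762 mol
Cathode: Zn²⁺ + 2e⁻ → Zn → n(Zn) = 0.7762/2 = 0.3881 mol → 25.4 g
Anode: 2Cl⁻ → Cl₂ + 2e⁻ → n(Cl₂) = 0.7762/2 = 0.3881 mol → 8.69 L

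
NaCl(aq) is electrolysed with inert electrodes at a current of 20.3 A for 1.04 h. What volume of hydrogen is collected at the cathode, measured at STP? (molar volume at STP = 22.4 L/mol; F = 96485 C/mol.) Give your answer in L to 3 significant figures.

Q = 20.3 A × 3744 s = 76000 C
Moles of electrons = 76000 / 96485 = 0.7877 mol
2H⁺ + 2e⁻ → H₂, so n(H₂) = 0.7877 / 2 = 0.3939 mol
V = 0.3939 × 22.4 = 8.823 L

8.82 L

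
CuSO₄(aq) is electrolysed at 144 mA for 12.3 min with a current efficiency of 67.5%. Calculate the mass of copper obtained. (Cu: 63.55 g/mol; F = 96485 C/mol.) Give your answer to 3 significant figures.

Q = 0.144 × 738 = 106.3 C
n(e⁻) = 106.3 / 96485 = 0.001102 mol
Cu²⁺ + 2e⁻ → Cu, so theoretical m(Cu) = 5.510×10^-4 × 63.55 = 0.03502 g
Actual mass = 67.5% × 0.03502 = 0.0236 g

0.0236 g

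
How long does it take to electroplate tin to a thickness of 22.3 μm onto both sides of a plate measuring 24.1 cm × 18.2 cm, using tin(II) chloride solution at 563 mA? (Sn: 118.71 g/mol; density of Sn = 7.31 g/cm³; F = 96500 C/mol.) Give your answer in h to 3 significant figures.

11.5 h

Plated area = 2 × 24.1 × 18.2 = 877.2 cm²
Volume = 877.2 × 22.3×10⁻⁴ cm = 1.956 cm³
m(Sn) = 1.956 × 7.31 = 14.30 g
n(Sn) = 14.30 / 118.71 = 0.1205 mol; n(e⁻) = 2 × 0.1205 = 0.2410 mol
Q = 0.2410 × 96500 = 23260 C
t = 23260 / 0.563 = 41310 s = 11.5 h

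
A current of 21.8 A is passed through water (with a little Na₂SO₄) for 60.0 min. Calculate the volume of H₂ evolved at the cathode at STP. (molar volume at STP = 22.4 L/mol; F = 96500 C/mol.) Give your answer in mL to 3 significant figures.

9110 mL

Q = It = 21.8 × 3600 = 78480 C
n(e⁻) = Q/F = 78480/96500 = 0.8133 mol
2H⁺ + 2e⁻ → H₂, so n(H₂) = 0.8133 / 2 = 0.4067 mol
V = 0.4067 × 22.4 = 9.110 L
= 9110 mL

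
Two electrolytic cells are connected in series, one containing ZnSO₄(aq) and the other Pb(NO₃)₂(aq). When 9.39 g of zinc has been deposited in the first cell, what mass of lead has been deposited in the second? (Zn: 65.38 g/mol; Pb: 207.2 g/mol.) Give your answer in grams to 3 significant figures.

29.8 g

n(Zn) = 9.39 / 65.38 = 0.1436 mol
Zn²⁺ + 2e⁻ → Zn, so n(e⁻) = 2 × 0.1436 = 0.2872 mol
Same current for the same time ⇒ same n(e⁻) = 0.2872 mol in both cells.
Pb²⁺ + 2e⁻ → Pb, so n(Pb) = 0.2872 / 2 = 0.1436 mol
m(Pb) = 0.1436 × 207.2 = 29.8 g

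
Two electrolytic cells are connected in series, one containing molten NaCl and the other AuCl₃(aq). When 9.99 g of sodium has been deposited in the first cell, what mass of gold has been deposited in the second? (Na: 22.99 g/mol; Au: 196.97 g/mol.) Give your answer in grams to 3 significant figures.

n(Na) = 9.99 / 22.99 = 0.4345 mol
Na⁺ + e⁻ → Na, so n(e⁻) = 0.4345 mol
The cells are in series, so the same charge (and hence the same n(e⁻) = 0.4345 mol) passes through both.
Au³⁺ + 3e⁻ → Au, so n(Au) = 0.4345 / 3 = 0.1448 mol
m(Au) = 0.1448 × 196.97 = 28.5 g

28.5 g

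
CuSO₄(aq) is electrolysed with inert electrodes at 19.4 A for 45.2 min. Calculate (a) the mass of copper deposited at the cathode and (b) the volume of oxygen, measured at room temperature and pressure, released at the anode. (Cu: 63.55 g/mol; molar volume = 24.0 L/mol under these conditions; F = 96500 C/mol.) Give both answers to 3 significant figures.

17.3 g Cu; 3.27 L O₂

Q = 19.4 × 2712 = 52610 C; n(e⁻) = 52610 / 96500 = 0.5452 mol
Cathode: Cu²⁺ + 2e⁻ → Cu → n(Cu) = 0.5452/2 = 0.2726 mol → 17.3 g
Anode: 2H₂O → O₂ + 4H⁺ + 4e⁻ → n(O₂) = 0.5452/4 = 0.1363 mol → 3.27 L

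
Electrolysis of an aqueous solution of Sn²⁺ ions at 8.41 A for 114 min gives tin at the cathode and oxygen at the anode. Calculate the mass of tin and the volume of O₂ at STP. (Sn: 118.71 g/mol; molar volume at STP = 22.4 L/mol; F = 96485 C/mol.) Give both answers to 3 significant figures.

Q = 8.41 × 6840 = 57520 C; n(e⁻) = 57520 / 96485 = 0.5962 mol
Cathode: Sn²⁺ + 2e⁻ → Sn → n(Sn) = 0.5962/2 = 0.2981 mol → 35.4 g
Anode: 2H₂O → O₂ + 4H⁺ + 4e⁻ → n(O₂) = 0.5962/4 = 0.1491 mol → 3.34 L

35.4 g Sn; 3.34 L O₂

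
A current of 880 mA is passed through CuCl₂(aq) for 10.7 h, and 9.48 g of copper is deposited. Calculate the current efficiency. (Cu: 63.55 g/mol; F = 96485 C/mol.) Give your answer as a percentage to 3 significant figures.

84.9%

Q = 0.880 × 38520 = 33900 C
n(e⁻) = 33900 / 96485 = 0.3513 mol
Cu²⁺ + 2e⁻ → Cu, so theoretical n(Cu) = 0.1757 mol → 11.17 g
Efficiency = 9.48 / 11.17 = 0.8487 = 84.9%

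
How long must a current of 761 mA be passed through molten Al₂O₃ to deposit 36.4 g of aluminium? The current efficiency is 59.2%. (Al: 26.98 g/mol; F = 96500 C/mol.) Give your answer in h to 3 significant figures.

n(Al) = 36.4 / 26.98 = 1.349 mol
Al³⁺ + 3e⁻ → Al, so n(e⁻) = 3 × 1.349 = 4.047 mol
Q = 4.047 × 96500 / 0.592 = 6.597×10^5 C
t = Q / I = 6.597×10^5 / 0.761 = 8.669×10^5 s = 241 h

241 h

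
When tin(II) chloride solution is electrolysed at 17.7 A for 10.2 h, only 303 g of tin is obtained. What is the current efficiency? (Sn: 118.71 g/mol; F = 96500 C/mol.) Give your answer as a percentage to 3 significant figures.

75.8%

Q = 17.7 × 36720 = 6.499×10^5 C
n(e⁻) = 6.499×10^5 / 96500 = 6.735 mol
Sn²⁺ + 2e⁻ → Sn, so theoretical n(Sn) = 3.368 mol → 399.8 g
Efficiency = 303 / 399.8 = 0.7579 = 75.8%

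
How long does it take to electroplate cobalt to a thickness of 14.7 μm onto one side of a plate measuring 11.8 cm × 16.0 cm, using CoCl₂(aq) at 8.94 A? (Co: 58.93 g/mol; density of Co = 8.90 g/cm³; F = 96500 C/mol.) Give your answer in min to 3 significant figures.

15.1 min

Plated area = 11.8 × 16.0 = 188.8 cm²
Volume = 188.8 × 14.7×10⁻⁴ cm = 0.2775 cm³
m(Co) = 0.2775 × 8.90 = 2.470 g
n(Co) = 2.470 / 58.93 = 0.04191 mol; n(e⁻) = 2 × 0.04191 = 0.08382 mol
Q = 0.08382 × 96500 = 8089 C
t = 8089 / 8.94 = 904.8 s = 15.1 min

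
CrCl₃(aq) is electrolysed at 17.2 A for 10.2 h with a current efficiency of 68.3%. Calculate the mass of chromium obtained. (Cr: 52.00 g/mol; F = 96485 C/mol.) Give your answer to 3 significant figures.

77.5 g

Q = 17.2 × 36720 = 6.316×10^5 C
n(e⁻) = 6.316×10^5 / 96485 = 6.546 mol
Cr³⁺ + 3e⁻ → Cr, so theoretical m(Cr) = 2.182 × 52.00 = 113.5 g
Actual mass = 68.3% × 113.5 = 77.5 g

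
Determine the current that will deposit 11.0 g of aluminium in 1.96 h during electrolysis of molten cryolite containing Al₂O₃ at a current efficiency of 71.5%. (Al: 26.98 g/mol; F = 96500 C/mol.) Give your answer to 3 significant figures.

23.4 A

n(Al) = 11.0 / 26.98 = 0.4077 mol
Al³⁺ + 3e⁻ → Al, so n(e⁻) = 3 × 0.4077 = 1.223 mol
Q = 1.223 × 96500 / 0.715 = 1.651×10^5 C
I = Q / t = 1.651×10^5 / 7056 s = 23.4 A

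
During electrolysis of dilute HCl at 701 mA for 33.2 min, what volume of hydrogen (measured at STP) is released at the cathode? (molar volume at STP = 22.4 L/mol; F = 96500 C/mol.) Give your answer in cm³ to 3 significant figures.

Q = It = 0.701 × 1992 = 1396 C
n(e⁻) = Q/F = 1396/96500 = 0.01447 mol
2H⁺ + 2e⁻ → H₂, so n(H₂) = 0.01447 / 2 = 0.007235 mol
V = 0.007235 × 22.4 = 0.1621 L
= 162 cm³

162 cm³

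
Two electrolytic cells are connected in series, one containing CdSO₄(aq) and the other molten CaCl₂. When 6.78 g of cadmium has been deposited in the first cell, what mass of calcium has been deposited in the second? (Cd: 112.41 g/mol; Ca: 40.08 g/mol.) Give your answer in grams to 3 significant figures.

n(Cd) = 6.78 / 112.41 = 0.06031 mol
Cd²⁺ + 2e⁻ → Cd, so n(e⁻) = 2 × 0.06031 = 0.1206 mol
In series, the same 0.1206 mol of electrons flows through the second cell.
Ca²⁺ + 2e⁻ → Ca, so n(Ca) = 0.1206 / 2 = 0.06030 mol
m(Ca) = 0.06030 × 40.08 = 2.42 g

2.42 g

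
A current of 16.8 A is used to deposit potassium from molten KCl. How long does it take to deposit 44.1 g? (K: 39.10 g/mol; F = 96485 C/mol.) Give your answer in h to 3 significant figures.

1.80 h

n(K) = 44.1 / 39.10 = 1.128 mol
K⁺ + e⁻ → K, so n(e⁻) = 1.128 mol
Q = 1.128 × 96485 = 1.088×10^5 C
t = Q / I = 1.088×10^5 / 16.8 = 6476 s = 1.80 h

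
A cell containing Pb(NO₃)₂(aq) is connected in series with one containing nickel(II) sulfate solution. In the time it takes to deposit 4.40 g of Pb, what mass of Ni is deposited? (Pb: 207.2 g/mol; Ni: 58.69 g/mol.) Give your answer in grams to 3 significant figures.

1.25 g

n(Pb) = 4.40 / 207.2 = 0.02124 mol
Pb²⁺ + 2e⁻ → Pb, so n(e⁻) = 2 × 0.02124 = 0.04248 mol
Same current for the same time ⇒ same n(e⁻) = 0.04248 mol in both cells.
Ni²⁺ + 2e⁻ → Ni, so n(Ni) = 0.04248 / 2 = 0.02124 mol
m(Ni) = 0.02124 × 58.69 = 1.25 g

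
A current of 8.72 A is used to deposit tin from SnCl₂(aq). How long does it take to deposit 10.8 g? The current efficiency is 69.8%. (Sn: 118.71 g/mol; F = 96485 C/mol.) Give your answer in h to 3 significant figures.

0.801 h

n(Sn) = 10.8 / 118.71 = 0.09098 mol
Sn²⁺ + 2e⁻ → Sn, so n(e⁻) = 2 × 0.09098 = 0.1820 mol
Q = 0.1820 × 96485 / 0.698 = 25160 C
t = Q / I = 25160 / 8.72 = 2885 s = 0.801 h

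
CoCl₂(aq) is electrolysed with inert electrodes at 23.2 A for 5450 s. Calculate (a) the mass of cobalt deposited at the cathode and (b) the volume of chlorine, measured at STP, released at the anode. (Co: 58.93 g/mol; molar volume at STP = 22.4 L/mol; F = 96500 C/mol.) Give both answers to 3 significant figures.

38.6 g Co; 14.7 L Cl₂

Q = 23.2 × 5450 = 1.264×10^5 C; n(e⁻) = 1.264×10^5 / 96500 = 1.310 mol
Cathode: Co²⁺ + 2e⁻ → Co → n(Co) = 1.310/2 = 0.6550 mol → 38.6 g
Anode: 2Cl⁻ → Cl₂ + 2e⁻ → n(Cl₂) = 1.310/2 = 0.6550 mol → 14.7 L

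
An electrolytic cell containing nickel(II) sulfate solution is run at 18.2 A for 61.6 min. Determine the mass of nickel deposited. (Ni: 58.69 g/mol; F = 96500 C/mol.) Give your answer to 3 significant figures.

20.5 g

Charge passed = 18.2 × 3696 = 67270 C
n(e⁻) = 67270 / 96500 = 0.6971 mol
Ni²⁺ + 2e⁻ → Ni, so n(Ni) = 0.6971 / 2 = 0.3486 mol
m = 0.3486 × 58.69 = 20.5 g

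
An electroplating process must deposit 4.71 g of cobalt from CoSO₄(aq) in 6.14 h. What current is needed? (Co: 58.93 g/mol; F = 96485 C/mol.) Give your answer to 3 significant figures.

n(Co) = 4.71 / 58.93 = 0.07993 mol
Co²⁺ + 2e⁻ → Co, so n(e⁻) = 2 × 0.07993 = 0.1599 mol
Q = 0.1599 × 96485 = 15430 C
I = Q / t = 15430 / 22104 s = 0.698 A

0.698 A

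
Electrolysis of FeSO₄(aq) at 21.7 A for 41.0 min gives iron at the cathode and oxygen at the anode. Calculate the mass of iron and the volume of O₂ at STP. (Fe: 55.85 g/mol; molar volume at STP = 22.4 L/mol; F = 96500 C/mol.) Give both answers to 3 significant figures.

Q = 21.7 × 2460 = 53380 C; n(e⁻) = 53380 / 96500 = 0.5532 mol
Cathode: Fe²⁺ + 2e⁻ → Fe → n(Fe) = 0.5532/2 = 0.2766 mol → 15.4 g
Anode: 2H₂O → O₂ + 4H⁺ + 4e⁻ → n(O₂) = 0.5532/4 = 0.1383 mol → 3.10 L

15.4 g Fe; 3.10 L O₂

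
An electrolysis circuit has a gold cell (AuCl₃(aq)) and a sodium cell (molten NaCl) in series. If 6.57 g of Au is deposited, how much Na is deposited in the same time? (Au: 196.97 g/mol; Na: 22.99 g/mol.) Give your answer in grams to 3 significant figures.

2.30 g

n(Au) = 6.57 / 196.97 = 0.03336 mol
Au³⁺ + 3e⁻ → Au, so n(e⁻) = 3 × 0.03336 = 0.1001 mol
The cells are in series, so the same charge (and hence the same n(e⁻) = 0.1001 mol) passes through both.
Na⁺ + e⁻ → Na, so n(Na) = 0.1001 mol
m(Na) = 0.1001 × 22.99 = 2.30 g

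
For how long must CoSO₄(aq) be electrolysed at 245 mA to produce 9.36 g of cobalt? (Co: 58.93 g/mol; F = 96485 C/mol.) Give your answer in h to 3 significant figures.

n(Co) = 9.36 / 58.93 = 0.1588 mol
Co²⁺ + 2e⁻ → Co, so n(e⁻) = 2 × 0.1588 = 0.3176 mol
Q = 0.3176 × 96485 = 30640 C
t = Q / I = 30640 / 0.245 = 1.251×10^5 s = 34.8 h

34.8 h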